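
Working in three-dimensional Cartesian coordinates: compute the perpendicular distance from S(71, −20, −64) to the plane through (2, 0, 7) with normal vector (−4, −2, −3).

23√29/29

The plane has equation n·(r − (2, 0, 7)) = 0, i.e. n·r = -29.
d = |(-4)·71 + (-2)·(-20) + (-3)·(-64) − (-29)| / √(16 + 4 + 9) = |-23| / √29 = 23√29/29.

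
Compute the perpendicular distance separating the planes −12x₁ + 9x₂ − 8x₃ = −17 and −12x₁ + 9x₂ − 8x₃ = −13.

4/17

With common normal n = (−12, 9, −8) (|n| = 17), the distance is |(-17) − (-13)|/|n| = 4/17.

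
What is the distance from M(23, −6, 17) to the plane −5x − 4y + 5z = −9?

√66/22

Normal vector n = (−5, −4, 5), and n·(23, −6, 17) − (−9) = 3.
|n| = √(25 + 16 + 25) = √66, so the distance is |3|/√66 = 3/√66.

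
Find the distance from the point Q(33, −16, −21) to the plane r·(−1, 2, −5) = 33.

7/√30

d = |(-1)·33 + 2·(-16) + (-5)·(-21) − 33| / √(1 + 4 + 25) = |7| / √30 = 7√30/30.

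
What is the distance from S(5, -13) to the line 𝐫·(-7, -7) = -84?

10√2

d = |(-7)·5 + (-7)·(-13) − (-84)| / √(49 + 49) = |140|/(7√2) = 10√2.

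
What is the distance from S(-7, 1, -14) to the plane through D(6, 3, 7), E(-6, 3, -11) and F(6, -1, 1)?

DE = (-12, 0, -18) and DF = (0, -4, -6), so a normal is n = DE × DF = (-72, -72, 48).
d = |(-72)·(-7) + (-72)·1 + 48·(-14) − (-312)| / √(5184 + 5184 + 2304) = |72| / (24√22) = 3√22/22.

3√22/22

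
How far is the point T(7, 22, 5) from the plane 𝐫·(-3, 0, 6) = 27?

6√5/5

Normal vector n = (-3, 0, 6), and n·(7, 22, 5) - 27 = -18.
|n| = √(9 + 0 + 36) = 3√5, so the distance is |-18|/(3√5) = 6√5/5.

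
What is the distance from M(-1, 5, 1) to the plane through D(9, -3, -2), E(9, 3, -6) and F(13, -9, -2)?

DE = (0, 6, -4) and DF = (4, -6, 0), so a normal is n = DE × DF = (-24, -16, -24).
Then n·(-1, 5, 1) - (-120) = 40.
|n| = √(576 + 256 + 576) = 8√22, so the distance is |40|/(8√22) = 5/√22.

5√22/22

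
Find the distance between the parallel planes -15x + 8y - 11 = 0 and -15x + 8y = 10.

With common normal n = (-15, 8, 0) (|n| = 17), the distance is |11 − 10|/|n| = 1/17.

1/17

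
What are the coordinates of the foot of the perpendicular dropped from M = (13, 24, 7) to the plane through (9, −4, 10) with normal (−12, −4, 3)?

The perpendicular from M has direction n = (−12, −4, 3): r = (13, 24, 7) + t(−12, −4, 3).
Substitute into the plane: n·(M + tn) = -62 gives -231 + 169t = -62, so t = 1.
Foot = (13, 24, 7) + 1·(−12, −4, 3) = (1, 20, 10).

(1, 20, 10)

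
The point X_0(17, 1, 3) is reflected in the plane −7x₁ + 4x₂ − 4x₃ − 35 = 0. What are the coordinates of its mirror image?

With n = (−7, 4, −4), the signed offset is (n·X_0 − 35)/|n|² = -162/81 = -2.
X_0' = X_0 − 2t·n = (17, 1, 3) − (-4)·(−7, 4, −4) = (−11, 17, −13).

(-11, 17, -13)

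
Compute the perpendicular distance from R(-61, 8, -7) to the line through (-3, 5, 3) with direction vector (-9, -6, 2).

Direction vector d = (-9, -6, 2).
AP = (-58, 3, -10), and AP × d = (-54, 206, 375).
|AP × d|² = 185977 and |d|² = 121, so the distance is √(185977/121) = √1537.

√1537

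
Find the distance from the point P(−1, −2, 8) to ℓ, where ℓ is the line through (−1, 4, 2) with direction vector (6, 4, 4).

6√2

Direction vector d = (6, 4, 4).
AP = (0, −6, 6), and AP × d = (−48, 36, 36).
|AP × d|² = 4896 and |d|² = 68, so the distance is √(4896/68) = √72 = 6√2.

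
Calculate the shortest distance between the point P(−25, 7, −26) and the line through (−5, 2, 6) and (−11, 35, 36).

A direction vector is d = (−6, 33, 30).
AP = (−20, 5, −32); AP·d = -675, |AP|² = 1449, |d|² = 2025.
distance² = |AP|² − (AP·d)²/|d|² = 1449 − 455625/2025 = 1224, so the distance is 6√34.

6√34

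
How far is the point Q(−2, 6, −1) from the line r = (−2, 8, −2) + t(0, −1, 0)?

Direction vector d = (0, −1, 0).
AP = (0, −2, 1); AP·d = 2, |AP|² = 5, |d|² = 1.
distance² = |AP|² − (AP·d)²/|d|² = 5 − 4/1 = 1, so the distance is 1.

1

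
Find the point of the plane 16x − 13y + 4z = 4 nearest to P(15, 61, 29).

(31, 48, 33)

The perpendicular from P has direction n = (16, −13, 4): r = (15, 61, 29) + t(16, −13, 4).
Substitute into the plane: n·(P + tn) = 4 gives -437 + 441t = 4, so t = 1.
Foot = (15, 61, 29) + 1·(16, −13, 4) = (31, 48, 33).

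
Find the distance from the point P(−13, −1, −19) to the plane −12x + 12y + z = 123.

n = (−12, 12, 1); n·P − 123 = 2; |n| = 17; distance = 2/17.

2/17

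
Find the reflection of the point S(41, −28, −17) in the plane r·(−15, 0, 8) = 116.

With n = (−15, 0, 8), the signed offset is (n·S − 116)/|n|² = -867/289 = -3.
S' = S − 2t·n = (41, −28, −17) − (-6)·(−15, 0, 8) = (−49, −28, 31).

(-49, -28, 31)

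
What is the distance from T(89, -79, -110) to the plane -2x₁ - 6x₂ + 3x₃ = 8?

6

Normal vector n = (-2, -6, 3), and n·(89, -79, -110) - 8 = -42.
|n| = √(4 + 36 + 9) = 7, so the distance is |-42|/7 = 6.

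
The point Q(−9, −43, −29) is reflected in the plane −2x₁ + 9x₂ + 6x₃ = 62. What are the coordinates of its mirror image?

(-29, 47, 31)

With n = (−2, 9, 6), the signed offset is (n·Q − 62)/|n|² = -605/121 = -5.
Q' = Q − 2t·n = (−9, −43, −29) − (-10)·(−2, 9, 6) = (−29, 47, 31).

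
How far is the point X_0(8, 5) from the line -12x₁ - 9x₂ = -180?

13/5

d = |(-12)·8 + (-9)·5 − (-180)| / √(144 + 81) = |39|/15 = 13/5.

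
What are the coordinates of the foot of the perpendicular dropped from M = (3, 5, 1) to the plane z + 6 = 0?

(3, 5, -6)

The perpendicular from M has direction n = (0, 0, 1): r = (3, 5, 1) + μ(0, 0, 1).
Substitute into the plane: n·(M + μn) = -6 gives 1 + 1μ = -6, so μ = -7.
Foot = (3, 5, 1) + (-7)·(0, 0, 1) = (3, 5, -6).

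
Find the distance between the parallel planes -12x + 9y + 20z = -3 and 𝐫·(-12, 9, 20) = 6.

With common normal n = (-12, 9, 20) (|n| = 25), the distance is |(-3) − 6|/|n| = 9/25.

9/25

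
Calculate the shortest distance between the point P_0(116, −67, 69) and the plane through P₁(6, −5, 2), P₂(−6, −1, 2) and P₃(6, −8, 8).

P₁P₂ = (−12, 4, 0) and P₁P₃ = (0, −3, 6), so a normal is n = P₁P₂ × P₁P₃ = (24, 72, 36).
d = |24·116 + 72·(-67) + 36·69 − (-144)| / √(576 + 5184 + 1296) = |588| / 84 = 7.

7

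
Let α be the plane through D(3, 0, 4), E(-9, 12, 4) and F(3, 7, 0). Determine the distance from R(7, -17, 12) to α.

4/9

DE = (-12, 12, 0) and DF = (0, 7, -4), so a normal is n = DE × DF = (-48, -48, -84).
Then n·(7, -17, 12) - (-480) = -48.
|n| = √(2304 + 2304 + 7056) = 108, so the distance is |-48|/108 = 4/9.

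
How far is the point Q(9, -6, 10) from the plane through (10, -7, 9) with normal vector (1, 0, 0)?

The plane has equation n·(r − (10, -7, 9)) = 0, i.e. n·r = 10.
n = (1, 0, 0); n·P − 10 = -1; |n| = 1; distance = 1/1 = 1.

1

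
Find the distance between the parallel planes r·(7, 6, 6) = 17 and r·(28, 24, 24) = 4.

16/11

Divide the second equation by 4 to match normals: 7x + 6y + 6z = 1.
With common normal n = (7, 6, 6) (|n| = 11), the distance is |17 − 1|/|n| = 16/11.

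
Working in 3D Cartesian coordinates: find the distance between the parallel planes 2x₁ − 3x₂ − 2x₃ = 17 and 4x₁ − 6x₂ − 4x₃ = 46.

6√17/17

Divide the second equation by 2 to match normals: 2x₁ − 3x₂ − 2x₃ = 23.
With common normal n = (2, −3, −2) (|n| = √17), the distance is |17 − 23|/|n| = 6/√17.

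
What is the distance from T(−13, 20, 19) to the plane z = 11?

n = (0, 0, 1); n·P − 11 = 8; |n| = 1; distance = 8/1 = 8.

8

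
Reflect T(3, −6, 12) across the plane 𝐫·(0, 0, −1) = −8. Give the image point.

(3, -6, 4)

With n = (0, 0, −1), the signed offset is (n·T − (-8))/|n|² = -4/1 = -4.
T' = T − 2t·n = (3, −6, 12) − (-8)·(0, 0, −1) = (3, −6, 4).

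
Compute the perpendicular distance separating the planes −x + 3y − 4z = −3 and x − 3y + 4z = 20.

Divide the second equation by -1 to match normals: −x + 3y − 4z = -20.
Both planes have normal n = (−1, 3, −4), |n| = √26. Any point on the first plane is at distance |(-20) − (-3)|/|n| = 17/√26 = 17√26/26 from the second.

17√26/26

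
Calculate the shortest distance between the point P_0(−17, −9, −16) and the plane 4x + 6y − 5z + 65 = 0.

Normal vector n = (4, 6, −5), and n·(−17, −9, −16) − (−65) = 23.
|n| = √(16 + 36 + 25) = √77, so the distance is |23|/√77 = 23√77/77.

23/√77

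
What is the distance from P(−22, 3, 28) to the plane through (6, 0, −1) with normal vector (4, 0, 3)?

5

The plane has equation n·(r − (6, 0, −1)) = 0, i.e. n·r = 21.
n = (4, 0, 3); n·P − 21 = -25; |n| = 5; distance = 25/5 = 5.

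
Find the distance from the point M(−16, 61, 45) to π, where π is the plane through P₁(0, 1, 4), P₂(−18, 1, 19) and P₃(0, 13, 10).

14/√70

P₁P₂ = (−18, 0, 15) and P₁P₃ = (0, 12, 6), so a normal is n = P₁P₂ × P₁P₃ = (−180, 108, −216).
d = |(-180)·(-16) + 108·61 + (-216)·45 − (-756)| / √(32400 + 11664 + 46656) = |504| / (36√70) = 14/√70.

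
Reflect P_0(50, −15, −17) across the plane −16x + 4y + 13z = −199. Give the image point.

(-14, 1, 35)

With n = (−16, 4, 13), the signed offset is (n·P_0 − (-199))/|n|² = -882/441 = -2.
P_0' = P_0 − 2t·n = (50, −15, −17) − (-4)·(−16, 4, 13) = (−14, 1, 35).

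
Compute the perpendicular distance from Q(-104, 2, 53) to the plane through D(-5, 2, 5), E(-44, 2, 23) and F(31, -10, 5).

30/23

DE = (-39, 0, 18) and DF = (36, -12, 0), so a normal is n = DE × DF = (216, 648, 468).
d = |216·(-104) + 648·2 + 468·53 − 2556| / √(46656 + 419904 + 219024) = |1080| / 828 = 30/23.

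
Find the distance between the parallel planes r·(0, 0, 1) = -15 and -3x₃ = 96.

17

Divide the second equation by -3 to match normals: x₃ = -32.
With common normal n = (0, 0, 1) (|n| = 1), the distance is |(-15) − (-32)|/|n| = 17/1 = 17.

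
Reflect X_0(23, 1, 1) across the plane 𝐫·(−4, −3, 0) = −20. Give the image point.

With n = (−4, −3, 0), the signed offset is (n·X_0 − (-20))/|n|² = -75/25 = -3.
X_0' = X_0 − 2t·n = (23, 1, 1) − (-6)·(−4, −3, 0) = (−1, −17, 1).

(-1, -17, 1)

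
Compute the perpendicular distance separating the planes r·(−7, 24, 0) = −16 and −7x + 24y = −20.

4/25

Both planes have normal n = (−7, 24, 0), |n| = 25. Any point on the first plane is at distance |(-20) − (-16)|/|n| = 4/25 from the second.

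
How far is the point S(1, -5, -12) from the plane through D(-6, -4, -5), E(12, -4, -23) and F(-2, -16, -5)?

1/√19

DE = (18, 0, -18) and DF = (4, -12, 0), so a normal is n = DE × DF = (-216, -72, -216).
Then n·(1, -5, -12) - 2664 = 72.
|n| = √(46656 + 5184 + 46656) = 72√19, so the distance is |72|/(72√19) = √19/19.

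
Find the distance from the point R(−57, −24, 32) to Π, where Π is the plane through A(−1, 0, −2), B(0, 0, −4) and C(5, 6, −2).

AB = (1, 0, −2) and AC = (6, 6, 0), so a normal is n = AB × AC = (12, −12, 6).
n = (12, −12, 6); n·P − (-24) = -180; |n| = 18; distance = 180/18 = 10.

10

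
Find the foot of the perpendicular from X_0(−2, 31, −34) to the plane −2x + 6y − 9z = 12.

(6, 7, 2)

The perpendicular from X_0 has direction n = (−2, 6, −9): r = (−2, 31, −34) + t(−2, 6, −9).
Substitute into the plane: n·(X_0 + tn) = 12 gives 496 + 121t = 12, so t = -4.
Foot = (−2, 31, −34) + (-4)·(−2, 6, −9) = (6, 7, 2).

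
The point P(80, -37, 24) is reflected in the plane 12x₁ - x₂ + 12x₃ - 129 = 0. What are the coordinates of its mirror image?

With n = (12, -1, 12), the signed offset is (n·P − 129)/|n|² = 1156/289 = 4.
P' = P − 2t·n = (80, -37, 24) − 8·(12, -1, 12) = (-16, -29, -72).

(-16, -29, -72)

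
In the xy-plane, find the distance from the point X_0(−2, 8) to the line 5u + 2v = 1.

5√29/29

The normal to the line is n = (5, 2) with |n| = √29.
|n·X_0 − 1| = |6 − 1| = 5, so the distance is 5/√29 = 5√29/29.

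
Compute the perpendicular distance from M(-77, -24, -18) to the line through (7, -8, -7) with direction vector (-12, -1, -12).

53

Direction vector d = (-12, -1, -12).
AP = (-84, -16, -11), and AP × d = (181, -876, -108).
|AP × d|² = 811801 and |d|² = 289, so the distance is √(811801/289) = √2809 = 53.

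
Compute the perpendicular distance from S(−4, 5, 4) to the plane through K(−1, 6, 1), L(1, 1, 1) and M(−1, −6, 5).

1/√65

KL = (2, −5, 0) and KM = (0, −12, 4), so a normal is n = KL × KM = (−20, −8, −24).
Then n·(−4, 5, 4) − (−52) = −4.
|n| = √(400 + 64 + 576) = 4√65, so the distance is |-4|/(4√65) = √65/65.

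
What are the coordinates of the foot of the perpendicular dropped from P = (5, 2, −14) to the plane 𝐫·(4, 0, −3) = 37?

n = (4, 0, −3), |n|² = 25, and n·P − 37 = 25.
t = 25/25 = 1, so the foot is P − t·n = (5, 2, −14) − 1·(4, 0, −3) = (1, 2, −11).

(1, 2, -11)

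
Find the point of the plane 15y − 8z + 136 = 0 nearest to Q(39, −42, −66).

(39, -744/17, -1106/17)

The perpendicular from Q has direction n = (0, 15, −8): r = (39, −42, −66) + μ(0, 15, −8).
Substitute into the plane: n·(Q + μn) = -136 gives -102 + 289μ = -136, so μ = -2/17.
Foot = (39, −42, −66) + (-2/17)·(0, 15, −8) = (39, −744/17, −1106/17).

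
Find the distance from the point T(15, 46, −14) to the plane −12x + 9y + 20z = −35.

Normal vector n = (−12, 9, 20), and n·(15, 46, −14) − (−35) = −11.
|n| = √(144 + 81 + 400) = 25, so the distance is |-11|/25 = 11/25.

11/25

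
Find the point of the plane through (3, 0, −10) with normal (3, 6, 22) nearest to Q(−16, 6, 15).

(-19, 0, -7)

n = (3, 6, 22), |n|² = 529, and n·Q − (-211) = 529.
t = 529/529 = 1, so the foot is Q − t·n = (−16, 6, 15) − 1·(3, 6, 22) = (−19, 0, −7).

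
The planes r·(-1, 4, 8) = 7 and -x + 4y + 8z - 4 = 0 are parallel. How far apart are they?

Both planes have normal n = (-1, 4, 8), |n| = 9. Any point on the first plane is at distance |4 − 7|/|n| = 3/9 = 1/3 from the second.

1/3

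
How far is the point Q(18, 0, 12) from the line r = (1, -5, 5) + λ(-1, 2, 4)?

3√38

Direction vector d = (-1, 2, 4).
AP = (17, 5, 7), and AP × d = (6, -75, 39).
|AP × d|² = 7182 and |d|² = 21, so the distance is √(7182/21) = √342 = 3√38.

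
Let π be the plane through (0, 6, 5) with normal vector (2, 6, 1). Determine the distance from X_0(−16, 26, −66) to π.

The plane has equation n·(r − (0, 6, 5)) = 0, i.e. n·r = 41.
Then n·(−16, 26, −66) − 41 = 17.
|n| = √(4 + 36 + 1) = √41, so the distance is |17|/√41 = 17√41/41.

17/√41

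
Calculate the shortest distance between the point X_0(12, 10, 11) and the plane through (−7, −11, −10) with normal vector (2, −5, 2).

25√33/33

The plane has equation n·(r − (−7, −11, −10)) = 0, i.e. n·r = 21.
d = |2·12 + (-5)·10 + 2·11 − 21| / √(4 + 25 + 4) = |-25| / √33 = 25/√33.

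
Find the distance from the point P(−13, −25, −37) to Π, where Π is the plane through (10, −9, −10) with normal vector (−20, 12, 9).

1

The plane has equation n·(r − (10, −9, −10)) = 0, i.e. n·r = -398.
n = (−20, 12, 9); n·P − (-398) = 25; |n| = 25; distance = 25/25 = 1.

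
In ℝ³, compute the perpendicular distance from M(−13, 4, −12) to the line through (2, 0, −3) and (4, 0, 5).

A direction vector is d = (2, 0, 8).
AP = (−15, 4, −9), and AP × d = (32, 102, −8).
|AP × d|² = 11492 and |d|² = 68, so the distance is √(11492/68) = √169 = 13.

13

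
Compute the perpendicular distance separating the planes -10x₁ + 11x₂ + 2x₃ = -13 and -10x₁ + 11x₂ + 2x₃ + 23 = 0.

2/3

With common normal n = (-10, 11, 2) (|n| = 15), the distance is |(-13) − (-23)|/|n| = 10/15 = 2/3.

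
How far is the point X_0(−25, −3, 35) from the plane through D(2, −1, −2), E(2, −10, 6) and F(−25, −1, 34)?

DE = (0, −9, 8) and DF = (−27, 0, 36), so a normal is n = DE × DF = (−324, −216, −243).
n = (−324, −216, −243); n·P − 54 = 189; |n| = 459; distance = 189/459 = 7/17.

7/17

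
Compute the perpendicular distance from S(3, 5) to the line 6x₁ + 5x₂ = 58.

15√61/61

d = |6·3 + 5·5 − 58| / √(36 + 25) = |-15|/√61 = 15/√61.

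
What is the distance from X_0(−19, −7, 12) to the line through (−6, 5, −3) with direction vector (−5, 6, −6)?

Direction vector d = (−5, 6, −6).
AP = (−13, −12, 15); AP·d = -97, |AP|² = 538, |d|² = 97.
distance² = |AP|² − (AP·d)²/|d|² = 538 − 9409/97 = 441, so the distance is 21.

21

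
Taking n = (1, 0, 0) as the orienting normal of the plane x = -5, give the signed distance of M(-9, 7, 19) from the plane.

n·M − (-5) = -4.
|n| = 1, so the signed distance is -4/1 = -4.

-4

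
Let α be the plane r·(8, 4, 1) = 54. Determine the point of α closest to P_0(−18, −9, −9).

(6, 3, -6)

n = (8, 4, 1), |n|² = 81, and n·P_0 − 54 = -243.
t = -243/81 = -3, so the foot is P_0 − t·n = (−18, −9, −9) − (-3)·(8, 4, 1) = (6, 3, −6).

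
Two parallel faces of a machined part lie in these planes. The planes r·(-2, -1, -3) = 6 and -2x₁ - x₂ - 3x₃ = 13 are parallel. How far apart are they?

Both planes have normal n = (-2, -1, -3), |n| = √14. Any point on the first plane is at distance |13 − 6|/|n| = 7/√14 = √14/2 from the second.

√14/2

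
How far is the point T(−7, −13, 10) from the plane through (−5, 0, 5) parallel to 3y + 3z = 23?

4√2

Parallel planes share the normal n = (0, 3, 3); since (−5, 0, 5) lies on the plane, its equation is 3y + 3z = 15.
Then n·(−7, −13, 10) − 15 = −24.
|n| = √(0 + 9 + 9) = 3√2, so the distance is |-24|/(3√2) = 4√2.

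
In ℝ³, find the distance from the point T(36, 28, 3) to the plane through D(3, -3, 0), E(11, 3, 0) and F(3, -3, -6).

5

DE = (8, 6, 0) and DF = (0, 0, -6), so a normal is n = DE × DF = (-36, 48, 0).
Then n·(36, 28, 3) - (-252) = 300.
|n| = √(1296 + 2304 + 0) = 60, so the distance is |300|/60 = 5.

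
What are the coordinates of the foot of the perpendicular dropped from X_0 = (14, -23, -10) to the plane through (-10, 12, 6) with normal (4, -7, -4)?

(-6, 12, 10)

The perpendicular from X_0 has direction n = (4, -7, -4): r = (14, -23, -10) + t(4, -7, -4).
Substitute into the plane: n·(X_0 + tn) = -148 gives 257 + 81t = -148, so t = -5.
Foot = (14, -23, -10) + (-5)·(4, -7, -4) = (-6, 12, 10).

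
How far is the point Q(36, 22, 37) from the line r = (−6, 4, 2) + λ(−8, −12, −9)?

Direction vector d = (−8, −12, −9).
AP = (42, 18, 35); AP·d = -867, |AP|² = 3313, |d|² = 289.
distance² = |AP|² − (AP·d)²/|d|² = 3313 − 751689/289 = 712, so the distance is 2√178.

2√178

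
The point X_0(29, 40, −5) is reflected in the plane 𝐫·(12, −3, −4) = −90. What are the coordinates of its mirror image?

n = (12, −3, −4), |n|² = 169, n·X_0 − (-90) = 338, so t = 338/169 = 2.
Foot F = X_0 − 2·n = (5, 46, 3); the reflection is 2F − X_0 = (−19, 52, 11).

(-19, 52, 11)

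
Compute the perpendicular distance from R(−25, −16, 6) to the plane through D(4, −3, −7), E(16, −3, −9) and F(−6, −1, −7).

16/√62

DE = (12, 0, −2) and DF = (−10, 2, 0), so a normal is n = DE × DF = (4, 20, 24).
Then n·(−25, −16, 6) − (−212) = −64.
|n| = √(16 + 400 + 576) = 4√62, so the distance is |-64|/(4√62) = 8√62/31.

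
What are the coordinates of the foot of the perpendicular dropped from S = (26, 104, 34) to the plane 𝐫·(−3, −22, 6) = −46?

(14, 16, 58)

n = (−3, −22, 6), |n|² = 529, and n·S − (-46) = -2116.
t = -2116/529 = -4, so the foot is S − t·n = (26, 104, 34) − (-4)·(−3, −22, 6) = (14, 16, 58).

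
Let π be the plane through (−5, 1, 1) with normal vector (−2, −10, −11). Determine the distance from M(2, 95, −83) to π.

2

The plane has equation n·(r − (−5, 1, 1)) = 0, i.e. n·r = -11.
n = (−2, −10, −11); n·P − (-11) = -30; |n| = 15; distance = 30/15 = 2.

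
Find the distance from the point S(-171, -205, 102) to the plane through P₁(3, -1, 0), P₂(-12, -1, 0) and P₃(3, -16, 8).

6

P₁P₂ = (-15, 0, 0) and P₁P₃ = (0, -15, 8), so a normal is n = P₁P₂ × P₁P₃ = (0, 120, 225).
Then n·(-171, -205, 102) - (-120) = -1530.
|n| = √(0 + 14400 + 50625) = 255, so the distance is |-1530|/255 = 6.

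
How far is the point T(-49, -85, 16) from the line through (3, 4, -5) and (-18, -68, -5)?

A direction vector is d = (-21, -72, 0).
AP = (-52, -89, 21), and AP × d = (1512, -441, 1875).
|AP × d|² = 5996250 and |d|² = 5625, so the distance is √(5996250/5625) = √1066.

√1066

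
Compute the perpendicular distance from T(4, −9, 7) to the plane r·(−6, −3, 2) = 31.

2

d = |(-6)·4 + (-3)·(-9) + 2·7 − 31| / √(36 + 9 + 4) = |-14| / 7 = 2.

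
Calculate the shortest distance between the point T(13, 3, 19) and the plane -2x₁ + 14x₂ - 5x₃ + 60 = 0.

19/15

Normal vector n = (-2, 14, -5), and n·(13, 3, 19) - (-60) = -19.
|n| = √(4 + 196 + 25) = 15, so the distance is |-19|/15 = 19/15.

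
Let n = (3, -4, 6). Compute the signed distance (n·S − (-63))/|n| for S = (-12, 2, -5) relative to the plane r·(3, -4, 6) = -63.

-11/√61

n·S − (-63) = -11.
|n| = √61, so the signed distance is -11/√61.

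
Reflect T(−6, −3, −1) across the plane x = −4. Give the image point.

n = (1, 0, 0), |n|² = 1, n·T − (-4) = -2, so t = -2/1 = -2.
Foot F = T − (-2)·n = (−4, −3, −1); the reflection is 2F − T = (−2, −3, −1).

(-2, -3, -1)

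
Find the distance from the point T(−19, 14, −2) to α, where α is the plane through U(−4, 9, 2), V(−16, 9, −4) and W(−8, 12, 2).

UV = (−12, 0, −6) and UW = (−4, 3, 0), so a normal is n = UV × UW = (18, 24, −36).
d = |18·(-19) + 24·14 + (-36)·(-2) − 72| / √(324 + 576 + 1296) = |-6| / (6√61) = √61/61.

√61/61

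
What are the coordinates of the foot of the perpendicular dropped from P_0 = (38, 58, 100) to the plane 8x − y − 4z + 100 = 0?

The perpendicular from P_0 has direction n = (8, −1, −4): r = (38, 58, 100) + t(8, −1, −4).
Substitute into the plane: n·(P_0 + tn) = -100 gives -154 + 81t = -100, so t = 2/3.
Foot = (38, 58, 100) + (2/3)·(8, −1, −4) = (130/3, 172/3, 292/3).

(130/3, 172/3, 292/3)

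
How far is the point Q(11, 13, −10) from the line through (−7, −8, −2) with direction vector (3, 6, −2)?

Direction vector d = (3, 6, −2).
AP = (18, 21, −8); AP·d = 196, |AP|² = 829, |d|² = 49.
distance² = |AP|² − (AP·d)²/|d|² = 829 − 38416/49 = 45, so the distance is 3√5.

3√5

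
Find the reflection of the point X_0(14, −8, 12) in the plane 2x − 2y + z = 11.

(-6, 12, 2)

With n = (2, −2, 1), the signed offset is (n·X_0 − 11)/|n|² = 45/9 = 5.
X_0' = X_0 − 2t·n = (14, −8, 12) − 10·(2, −2, 1) = (−6, 12, 2).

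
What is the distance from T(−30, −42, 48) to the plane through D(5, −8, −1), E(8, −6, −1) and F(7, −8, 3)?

DE = (3, 2, 0) and DF = (2, 0, 4), so a normal is n = DE × DF = (8, −12, −4).
d = |8·(-30) + (-12)·(-42) + (-4)·48 − 140| / √(64 + 144 + 16) = |-68| / (4√14) = 17√14/14.

17√14/14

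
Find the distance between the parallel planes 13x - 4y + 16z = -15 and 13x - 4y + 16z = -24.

3/7

With common normal n = (13, -4, 16) (|n| = 21), the distance is |(-15) − (-24)|/|n| = 9/21 = 3/7.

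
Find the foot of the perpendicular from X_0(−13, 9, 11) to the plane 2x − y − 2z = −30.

(-7, 6, 5)

n = (2, −1, −2), |n|² = 9, and n·X_0 − (-30) = -27.
t = -27/9 = -3, so the foot is X_0 − t·n = (−13, 9, 11) − (-3)·(2, −1, −2) = (−7, 6, 5).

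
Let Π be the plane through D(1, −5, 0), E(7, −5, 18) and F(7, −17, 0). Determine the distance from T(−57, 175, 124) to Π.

8

DE = (6, 0, 18) and DF = (6, −12, 0), so a normal is n = DE × DF = (216, 108, −72).
Then n·(−57, 175, 124) − (−324) = −2016.
|n| = √(46656 + 11664 + 5184) = 252, so the distance is |-2016|/252 = 8.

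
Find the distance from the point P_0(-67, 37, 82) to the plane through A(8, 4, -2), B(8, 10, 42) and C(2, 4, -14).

24/23

AB = (0, 6, 44) and AC = (-6, 0, -12), so a normal is n = AB × AC = (-72, -264, 36).
Then n·(-67, 37, 82) - (-1704) = -288.
|n| = √(5184 + 69696 + 1296) = 276, so the distance is |-288|/276 = 24/23.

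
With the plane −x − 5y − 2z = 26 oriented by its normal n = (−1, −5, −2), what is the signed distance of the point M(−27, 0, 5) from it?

n·M − 26 = -9.
|n| = √30, so the signed distance is -9/√30.

-9/√30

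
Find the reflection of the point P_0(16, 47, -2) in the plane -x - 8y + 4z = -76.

With n = (-1, -8, 4), the signed offset is (n·P_0 − (-76))/|n|² = -324/81 = -4.
P_0' = P_0 − 2t·n = (16, 47, -2) − (-8)·(-1, -8, 4) = (8, -17, 30).

(8, -17, 30)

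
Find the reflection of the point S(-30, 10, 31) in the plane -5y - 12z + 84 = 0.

n = (0, -5, -12), |n|² = 169, n·S − (-84) = -338, so t = -338/169 = -2.
Foot F = S − (-2)·n = (-30, 0, 7); the reflection is 2F − S = (-30, -10, -17).

(-30, -10, -17)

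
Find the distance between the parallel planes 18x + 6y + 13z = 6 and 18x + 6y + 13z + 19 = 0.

Both planes have normal n = (18, 6, 13), |n| = 23. Any point on the first plane is at distance |(-19) − 6|/|n| = 25/23 from the second.

25/23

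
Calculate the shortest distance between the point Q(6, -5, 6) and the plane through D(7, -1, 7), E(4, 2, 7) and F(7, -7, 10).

DE = (-3, 3, 0) and DF = (0, -6, 3), so a normal is n = DE × DF = (9, 9, 18).
n = (9, 9, 18); n·P − 180 = -63; |n| = 9√6; distance = 63/(9√6) = 7√6/6.

7√6/6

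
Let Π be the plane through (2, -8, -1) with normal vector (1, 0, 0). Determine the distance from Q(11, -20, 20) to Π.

9

The plane has equation n·(r − (2, -8, -1)) = 0, i.e. n·r = 2.
Then n·(11, -20, 20) - 2 = 9.
|n| = √(1 + 0 + 0) = 1, so the distance is |9|/1 = 9.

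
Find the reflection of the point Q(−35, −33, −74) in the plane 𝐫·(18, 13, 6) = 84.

n = (18, 13, 6), |n|² = 529, n·Q − 84 = -1587, so t = -1587/529 = -3.
Foot F = Q − (-3)·n = (19, 6, −56); the reflection is 2F − Q = (73, 45, −38).

(73, 45, -38)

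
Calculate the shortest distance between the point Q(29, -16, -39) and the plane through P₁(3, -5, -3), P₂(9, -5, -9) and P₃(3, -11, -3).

P₁P₂ = (6, 0, -6) and P₁P₃ = (0, -6, 0), so a normal is n = P₁P₂ × P₁P₃ = (-36, 0, -36).
Then n·(29, -16, -39) - 0 = 360.
|n| = √(1296 + 0 + 1296) = 36√2, so the distance is |360|/(36√2) = 5√2.

5√2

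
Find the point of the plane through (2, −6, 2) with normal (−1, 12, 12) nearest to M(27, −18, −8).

(26, -6, 4)

The perpendicular from M has direction n = (−1, 12, 12): r = (27, −18, −8) + λ(−1, 12, 12).
Substitute into the plane: n·(M + λn) = -50 gives -339 + 289λ = -50, so λ = 1.
Foot = (27, −18, −8) + 1·(−1, 12, 12) = (26, −6, 4).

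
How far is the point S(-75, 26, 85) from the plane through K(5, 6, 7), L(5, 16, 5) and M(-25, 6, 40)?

4

KL = (0, 10, -2) and KM = (-30, 0, 33), so a normal is n = KL × KM = (330, 60, 300).
Then n·(-75, 26, 85) - 4110 = -1800.
|n| = √(108900 + 3600 + 90000) = 450, so the distance is |-1800|/450 = 4.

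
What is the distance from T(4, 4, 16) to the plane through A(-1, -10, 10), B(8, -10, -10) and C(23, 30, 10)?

14/25

AB = (9, 0, -20) and AC = (24, 40, 0), so a normal is n = AB × AC = (800, -480, 360).
Then n·(4, 4, 16) - 7600 = -560.
|n| = √(640000 + 230400 + 129600) = 1000, so the distance is |-560|/1000 = 14/25.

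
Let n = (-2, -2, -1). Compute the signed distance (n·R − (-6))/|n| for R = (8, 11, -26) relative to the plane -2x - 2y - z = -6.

-2

n·R − (-6) = -6.
|n| = 3, so the signed distance is -6/3 = -2.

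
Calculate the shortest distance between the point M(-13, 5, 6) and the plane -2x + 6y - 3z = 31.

d = |(-2)·(-13) + 6·5 + (-3)·6 − 31| / √(4 + 36 + 9) = |7| / 7 = 1.

1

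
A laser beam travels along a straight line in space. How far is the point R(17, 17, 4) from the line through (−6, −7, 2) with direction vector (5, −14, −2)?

Direction vector d = (5, −14, −2).
AP = (23, 24, 2); AP·d = -225, |AP|² = 1109, |d|² = 225.
distance² = |AP|² − (AP·d)²/|d|² = 1109 − 50625/225 = 884, so the distance is 2√221.

2√221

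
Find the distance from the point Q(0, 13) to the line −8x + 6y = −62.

14

The normal to the line is n = (−8, 6) with |n| = 10.
|n·Q − (-62)| = |78 − (-62)| = 140, so the distance is 140/10 = 14.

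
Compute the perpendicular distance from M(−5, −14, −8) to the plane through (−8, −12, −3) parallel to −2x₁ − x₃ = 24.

√5/5

Parallel planes share the normal n = (−2, 0, −1); since (−8, −12, −3) lies on the plane, its equation is −2x₁ − x₃ = 19.
Then n·(−5, −14, −8) − 19 = −1.
|n| = √(4 + 0 + 1) = √5, so the distance is |-1|/√5 = 1/√5.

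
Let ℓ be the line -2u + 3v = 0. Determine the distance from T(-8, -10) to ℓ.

14√13/13

d = |(-2)·(-8) + 3·(-10) − 0| / √(4 + 9) = |-14|/√13 = 14√13/13.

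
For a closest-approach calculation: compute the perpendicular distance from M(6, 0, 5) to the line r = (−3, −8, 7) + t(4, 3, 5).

Direction vector d = (4, 3, 5).
AP = (9, 8, −2), and AP × d = (46, −53, −5).
|AP × d|² = 4950 and |d|² = 50, so the distance is √(4950/50) = √99 = 3√11.

3√11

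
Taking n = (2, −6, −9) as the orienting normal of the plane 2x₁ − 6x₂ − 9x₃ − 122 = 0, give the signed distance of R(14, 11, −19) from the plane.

1

n·R − 122 = 11.
|n| = 11, so the signed distance is 11/11 = 1.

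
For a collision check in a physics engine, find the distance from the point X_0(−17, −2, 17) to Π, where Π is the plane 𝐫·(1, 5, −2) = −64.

d = |1·(-17) + 5·(-2) + (-2)·17 − (-64)| / √(1 + 25 + 4) = |3| / √30 = √30/10.

√30/10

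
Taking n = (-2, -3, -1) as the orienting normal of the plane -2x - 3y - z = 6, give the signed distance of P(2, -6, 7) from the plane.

1/√14

n·P − 6 = 1.
|n| = √14, so the signed distance is 1/√14.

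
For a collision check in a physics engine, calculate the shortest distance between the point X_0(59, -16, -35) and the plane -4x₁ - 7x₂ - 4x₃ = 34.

2

n = (-4, -7, -4); n·P − 34 = -18; |n| = 9; distance = 18/9 = 2.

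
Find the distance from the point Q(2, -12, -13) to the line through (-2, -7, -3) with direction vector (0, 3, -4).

Direction vector d = (0, 3, -4).
AP = (4, -5, -10), and AP × d = (50, 16, 12).
|AP × d|² = 2900 and |d|² = 25, so the distance is √(2900/25) = √116 = 2√29.

2√29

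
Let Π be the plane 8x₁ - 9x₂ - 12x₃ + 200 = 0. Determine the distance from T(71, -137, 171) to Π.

Normal vector n = (8, -9, -12), and n·(71, -137, 171) - (-200) = -51.
|n| = √(64 + 81 + 144) = 17, so the distance is |-51|/17 = 3.

3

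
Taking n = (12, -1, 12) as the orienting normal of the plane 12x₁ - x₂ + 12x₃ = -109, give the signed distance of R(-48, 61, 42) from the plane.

-24/17

n·R − (-109) = -24.
|n| = 17, so the signed distance is -24/17.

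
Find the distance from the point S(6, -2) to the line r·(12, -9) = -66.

52/5

The normal to the line is n = (12, -9) with |n| = 15.
|n·S − (-66)| = |90 − (-66)| = 156, so the distance is 156/15 = 52/5.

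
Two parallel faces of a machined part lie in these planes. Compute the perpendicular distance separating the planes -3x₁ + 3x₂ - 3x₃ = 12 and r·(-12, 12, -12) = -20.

17/(3√3)

Divide the second equation by 4 to match normals: -3x₁ + 3x₂ - 3x₃ = -5.
With common normal n = (-3, 3, -3) (|n| = 3√3), the distance is |12 − (-5)|/|n| = 17/(3√3) = 17√3/9.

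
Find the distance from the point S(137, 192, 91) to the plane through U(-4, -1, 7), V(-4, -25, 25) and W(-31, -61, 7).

3

UV = (0, -24, 18) and UW = (-27, -60, 0), so a normal is n = UV × UW = (1080, -486, -648).
d = |1080·137 + (-486)·192 + (-648)·91 − (-8370)| / √(1166400 + 236196 + 419904) = |4050| / 1350 = 3.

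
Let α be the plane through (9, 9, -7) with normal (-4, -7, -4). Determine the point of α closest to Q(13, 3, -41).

n = (-4, -7, -4), |n|² = 81, and n·Q − (-71) = 162.
t = 162/81 = 2, so the foot is Q − t·n = (13, 3, -41) − 2·(-4, -7, -4) = (21, 17, -33).

(21, 17, -33)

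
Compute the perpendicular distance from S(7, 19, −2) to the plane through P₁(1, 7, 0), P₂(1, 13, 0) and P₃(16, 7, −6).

2/√29

P₁P₂ = (0, 6, 0) and P₁P₃ = (15, 0, −6), so a normal is n = P₁P₂ × P₁P₃ = (−36, 0, −90).
Then n·(7, 19, −2) − (−36) = −36.
|n| = √(1296 + 0 + 8100) = 18√29, so the distance is |-36|/(18√29) = 2√29/29.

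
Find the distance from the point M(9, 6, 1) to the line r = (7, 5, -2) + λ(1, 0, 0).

Direction vector d = (1, 0, 0).
AP = (2, 1, 3), and AP × d = (0, 3, -1).
|AP × d|² = 10 and |d|² = 1, so the distance is √10.

√10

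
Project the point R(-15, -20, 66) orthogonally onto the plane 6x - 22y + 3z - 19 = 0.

n = (6, -22, 3), |n|² = 529, and n·R − 19 = 529.
t = 529/529 = 1, so the foot is R − t·n = (-15, -20, 66) − 1·(6, -22, 3) = (-21, 2, 63).

(-21, 2, 63)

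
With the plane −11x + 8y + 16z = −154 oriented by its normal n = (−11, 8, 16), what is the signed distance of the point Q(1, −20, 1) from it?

n·Q − (-154) = -1.
|n| = 21, so the signed distance is -1/21.

-1/21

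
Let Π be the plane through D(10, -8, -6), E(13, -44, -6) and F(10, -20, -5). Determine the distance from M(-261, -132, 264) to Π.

DE = (3, -36, 0) and DF = (0, -12, 1), so a normal is n = DE × DF = (-36, -3, -36).
n = (-36, -3, -36); n·P − (-120) = 408; |n| = 51; distance = 408/51 = 8.

8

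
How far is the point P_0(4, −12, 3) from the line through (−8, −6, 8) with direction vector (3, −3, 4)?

Direction vector d = (3, −3, 4).
AP = (12, −6, −5), and AP × d = (−39, −63, −18).
|AP × d|² = 5814 and |d|² = 34, so the distance is √(5814/34) = √171 = 3√19.

3√19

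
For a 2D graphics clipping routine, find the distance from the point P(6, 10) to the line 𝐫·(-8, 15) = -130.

232/17

d = |(-8)·6 + 15·10 − (-130)| / √(64 + 225) = |232|/17 = 232/17.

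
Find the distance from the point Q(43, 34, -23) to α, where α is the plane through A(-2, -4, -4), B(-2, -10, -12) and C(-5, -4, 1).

AB = (0, -6, -8) and AC = (-3, 0, 5), so a normal is n = AB × AC = (-30, 24, -18).
Then n·(43, 34, -23) - 36 = -96.
|n| = √(900 + 576 + 324) = 30√2, so the distance is |-96|/(30√2) = 8√2/5.

8√2/5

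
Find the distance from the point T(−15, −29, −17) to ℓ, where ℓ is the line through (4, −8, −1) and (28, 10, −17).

A direction vector is d = (24, 18, −16).
AP = (−19, −21, −16); AP·d = -578, |AP|² = 1058, |d|² = 1156.
distance² = |AP|² − (AP·d)²/|d|² = 1058 − 334084/1156 = 769, so the distance is √769.

√769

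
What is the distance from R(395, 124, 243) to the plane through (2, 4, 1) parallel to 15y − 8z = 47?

Parallel planes share the normal n = (0, 15, −8); since (2, 4, 1) lies on the plane, its equation is 15y − 8z = 52.
d = |15·124 + (-8)·243 − 52| / √(0 + 225 + 64) = |-136| / 17 = 8.

8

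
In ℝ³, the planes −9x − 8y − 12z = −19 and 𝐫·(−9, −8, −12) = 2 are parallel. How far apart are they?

With common normal n = (−9, −8, −12) (|n| = 17), the distance is |(-19) − 2|/|n| = 21/17.

21/17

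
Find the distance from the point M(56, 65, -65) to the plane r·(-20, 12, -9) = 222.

Normal vector n = (-20, 12, -9), and n·(56, 65, -65) - 222 = 23.
|n| = √(400 + 144 + 81) = 25, so the distance is |23|/25 = 23/25.

23/25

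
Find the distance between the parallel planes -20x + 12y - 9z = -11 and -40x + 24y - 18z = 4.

Divide the second equation by 2 to match normals: -20x + 12y - 9z = 2.
Both planes have normal n = (-20, 12, -9), |n| = 25. Any point on the first plane is at distance |2 − (-11)|/|n| = 13/25 from the second.

13/25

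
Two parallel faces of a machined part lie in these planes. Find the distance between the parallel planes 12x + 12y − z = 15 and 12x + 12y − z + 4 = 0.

19/17

With common normal n = (12, 12, −1) (|n| = 17), the distance is |15 − (-4)|/|n| = 19/17.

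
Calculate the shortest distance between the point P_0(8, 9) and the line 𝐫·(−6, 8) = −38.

The normal to the line is n = (−6, 8) with |n| = 10.
|n·P_0 − (-38)| = |24 − (-38)| = 62, so the distance is 62/10 = 31/5.

31/5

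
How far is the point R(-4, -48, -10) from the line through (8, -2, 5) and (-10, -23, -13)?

3√61

A direction vector is d = (-18, -21, -18).
AP = (-12, -46, -15); AP·d = 1452, |AP|² = 2485, |d|² = 1089.
distance² = |AP|² − (AP·d)²/|d|² = 2485 − 2108304/1089 = 549, so the distance is 3√61.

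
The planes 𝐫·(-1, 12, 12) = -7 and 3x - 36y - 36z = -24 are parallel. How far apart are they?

Divide the second equation by -3 to match normals: -x + 12y + 12z = 8.
Both planes have normal n = (-1, 12, 12), |n| = 17. Any point on the first plane is at distance |8 − (-7)|/|n| = 15/17 from the second.

15/17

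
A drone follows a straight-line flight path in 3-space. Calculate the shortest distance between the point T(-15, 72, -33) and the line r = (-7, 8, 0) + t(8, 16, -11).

16√5

Direction vector d = (8, 16, -11).
AP = (-8, 64, -33); AP·d = 1323, |AP|² = 5249, |d|² = 441.
distance² = |AP|² − (AP·d)²/|d|² = 5249 − 1750329/441 = 1280, so the distance is 16√5.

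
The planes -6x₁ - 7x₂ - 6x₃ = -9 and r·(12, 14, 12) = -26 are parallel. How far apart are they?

2

Divide the second equation by -2 to match normals: -6x₁ - 7x₂ - 6x₃ = 13.
With common normal n = (-6, -7, -6) (|n| = 11), the distance is |(-9) − 13|/|n| = 22/11 = 2.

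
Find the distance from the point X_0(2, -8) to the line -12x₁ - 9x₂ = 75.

9/5

d = |(-12)·2 + (-9)·(-8) − 75| / √(144 + 81) = |-27|/15 = 9/5.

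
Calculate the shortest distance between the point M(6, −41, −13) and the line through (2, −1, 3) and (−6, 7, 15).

28

A direction vector is d = (−8, 8, 12).
AP = (4, −40, −16), and AP × d = (−352, 80, −288).
|AP × d|² = 213248 and |d|² = 272, so the distance is √(213248/272) = √784 = 28.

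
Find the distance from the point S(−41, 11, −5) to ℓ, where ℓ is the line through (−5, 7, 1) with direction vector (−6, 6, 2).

2√166

Direction vector d = (−6, 6, 2).
AP = (−36, 4, −6), and AP × d = (44, 108, −192).
|AP × d|² = 50464 and |d|² = 76, so the distance is √(50464/76) = √664 = 2√166.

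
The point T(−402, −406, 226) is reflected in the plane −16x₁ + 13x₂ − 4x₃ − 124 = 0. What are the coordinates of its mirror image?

(-2750/7, -2894/7, 1598/7)

With n = (−16, 13, −4), the signed offset is (n·T − 124)/|n|² = 126/441 = 2/7.
T' = T − 2t·n = (−402, −406, 226) − (4/7)·(−16, 13, −4) = (−2750/7, −2894/7, 1598/7).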